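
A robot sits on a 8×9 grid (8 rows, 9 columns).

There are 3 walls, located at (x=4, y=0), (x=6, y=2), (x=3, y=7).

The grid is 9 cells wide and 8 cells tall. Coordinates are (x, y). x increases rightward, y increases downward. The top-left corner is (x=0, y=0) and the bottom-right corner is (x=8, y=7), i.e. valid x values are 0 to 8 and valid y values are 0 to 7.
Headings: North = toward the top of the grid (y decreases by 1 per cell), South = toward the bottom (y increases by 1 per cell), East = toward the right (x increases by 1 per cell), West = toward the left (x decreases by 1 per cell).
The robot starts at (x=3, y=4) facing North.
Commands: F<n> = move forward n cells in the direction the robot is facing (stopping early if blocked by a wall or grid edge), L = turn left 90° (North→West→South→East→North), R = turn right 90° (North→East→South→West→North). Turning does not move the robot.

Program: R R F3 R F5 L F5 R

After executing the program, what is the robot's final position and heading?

Start: (x=3, y=4), facing North
  R: turn right, now facing East
  R: turn right, now facing South
  F3: move forward 2/3 (blocked), now at (x=3, y=6)
  R: turn right, now facing West
  F5: move forward 3/5 (blocked), now at (x=0, y=6)
  L: turn left, now facing South
  F5: move forward 1/5 (blocked), now at (x=0, y=7)
  R: turn right, now facing West
Final: (x=0, y=7), facing West

Answer: Final position: (x=0, y=7), facing West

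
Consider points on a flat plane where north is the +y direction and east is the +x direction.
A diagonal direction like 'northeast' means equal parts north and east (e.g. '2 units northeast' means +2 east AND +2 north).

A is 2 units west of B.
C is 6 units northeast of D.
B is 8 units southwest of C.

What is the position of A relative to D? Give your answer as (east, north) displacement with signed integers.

Place D at the origin (east=0, north=0).
  C is 6 units northeast of D: delta (east=+6, north=+6); C at (east=6, north=6).
  B is 8 units southwest of C: delta (east=-8, north=-8); B at (east=-2, north=-2).
  A is 2 units west of B: delta (east=-2, north=+0); A at (east=-4, north=-2).
Therefore A relative to D: (east=-4, north=-2).

Answer: A is at (east=-4, north=-2) relative to D.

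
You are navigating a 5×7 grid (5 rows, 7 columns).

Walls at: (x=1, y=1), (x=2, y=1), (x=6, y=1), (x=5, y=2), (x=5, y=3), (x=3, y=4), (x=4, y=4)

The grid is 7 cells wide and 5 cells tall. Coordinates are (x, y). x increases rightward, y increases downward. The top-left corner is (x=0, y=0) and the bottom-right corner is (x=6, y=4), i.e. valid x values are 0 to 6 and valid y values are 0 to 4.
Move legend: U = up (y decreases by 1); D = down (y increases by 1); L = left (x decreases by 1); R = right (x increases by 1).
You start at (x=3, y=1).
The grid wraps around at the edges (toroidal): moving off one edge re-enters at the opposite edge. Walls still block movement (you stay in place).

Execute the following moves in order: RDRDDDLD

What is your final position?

Start: (x=3, y=1)
  R (right): (x=3, y=1) -> (x=4, y=1)
  D (down): (x=4, y=1) -> (x=4, y=2)
  R (right): blocked, stay at (x=4, y=2)
  D (down): (x=4, y=2) -> (x=4, y=3)
  D (down): blocked, stay at (x=4, y=3)
  D (down): blocked, stay at (x=4, y=3)
  L (left): (x=4, y=3) -> (x=3, y=3)
  D (down): blocked, stay at (x=3, y=3)
Final: (x=3, y=3)

Answer: Final position: (x=3, y=3)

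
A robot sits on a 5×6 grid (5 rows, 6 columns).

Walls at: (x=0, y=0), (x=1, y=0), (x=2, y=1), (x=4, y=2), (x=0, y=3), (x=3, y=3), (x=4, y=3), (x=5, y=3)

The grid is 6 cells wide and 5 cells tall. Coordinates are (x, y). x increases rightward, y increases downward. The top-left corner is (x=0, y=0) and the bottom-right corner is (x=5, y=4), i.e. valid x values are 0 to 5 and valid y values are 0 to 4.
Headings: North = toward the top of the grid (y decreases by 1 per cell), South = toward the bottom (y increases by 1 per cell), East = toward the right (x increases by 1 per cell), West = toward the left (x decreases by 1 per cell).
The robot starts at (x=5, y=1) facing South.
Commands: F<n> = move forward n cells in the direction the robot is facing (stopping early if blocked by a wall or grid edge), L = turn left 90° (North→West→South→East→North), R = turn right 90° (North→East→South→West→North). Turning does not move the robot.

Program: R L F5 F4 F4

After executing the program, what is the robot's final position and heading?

Answer: Final position: (x=5, y=2), facing South

Derivation:
Start: (x=5, y=1), facing South
  R: turn right, now facing West
  L: turn left, now facing South
  F5: move forward 1/5 (blocked), now at (x=5, y=2)
  F4: move forward 0/4 (blocked), now at (x=5, y=2)
  F4: move forward 0/4 (blocked), now at (x=5, y=2)
Final: (x=5, y=2), facing South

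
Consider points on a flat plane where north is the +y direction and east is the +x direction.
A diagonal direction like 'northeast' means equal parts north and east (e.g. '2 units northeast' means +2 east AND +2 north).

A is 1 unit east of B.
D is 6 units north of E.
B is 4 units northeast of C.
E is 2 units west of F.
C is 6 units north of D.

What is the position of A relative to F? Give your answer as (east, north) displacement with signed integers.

Place F at the origin (east=0, north=0).
  E is 2 units west of F: delta (east=-2, north=+0); E at (east=-2, north=0).
  D is 6 units north of E: delta (east=+0, north=+6); D at (east=-2, north=6).
  C is 6 units north of D: delta (east=+0, north=+6); C at (east=-2, north=12).
  B is 4 units northeast of C: delta (east=+4, north=+4); B at (east=2, north=16).
  A is 1 unit east of B: delta (east=+1, north=+0); A at (east=3, north=16).
Therefore A relative to F: (east=3, north=16).

Answer: A is at (east=3, north=16) relative to F.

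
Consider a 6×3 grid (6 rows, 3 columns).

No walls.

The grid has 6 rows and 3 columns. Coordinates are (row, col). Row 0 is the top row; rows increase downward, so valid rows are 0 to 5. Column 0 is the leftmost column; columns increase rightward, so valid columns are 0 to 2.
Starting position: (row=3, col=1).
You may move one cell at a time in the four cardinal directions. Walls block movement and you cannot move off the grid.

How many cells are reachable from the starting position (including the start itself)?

BFS flood-fill from (row=3, col=1):
  Distance 0: (row=3, col=1)
  Distance 1: (row=2, col=1), (row=3, col=0), (row=3, col=2), (row=4, col=1)
  Distance 2: (row=1, col=1), (row=2, col=0), (row=2, col=2), (row=4, col=0), (row=4, col=2), (row=5, col=1)
  Distance 3: (row=0, col=1), (row=1, col=0), (row=1, col=2), (row=5, col=0), (row=5, col=2)
  Distance 4: (row=0, col=0), (row=0, col=2)
Total reachable: 18 (grid has 18 open cells total)

Answer: Reachable cells: 18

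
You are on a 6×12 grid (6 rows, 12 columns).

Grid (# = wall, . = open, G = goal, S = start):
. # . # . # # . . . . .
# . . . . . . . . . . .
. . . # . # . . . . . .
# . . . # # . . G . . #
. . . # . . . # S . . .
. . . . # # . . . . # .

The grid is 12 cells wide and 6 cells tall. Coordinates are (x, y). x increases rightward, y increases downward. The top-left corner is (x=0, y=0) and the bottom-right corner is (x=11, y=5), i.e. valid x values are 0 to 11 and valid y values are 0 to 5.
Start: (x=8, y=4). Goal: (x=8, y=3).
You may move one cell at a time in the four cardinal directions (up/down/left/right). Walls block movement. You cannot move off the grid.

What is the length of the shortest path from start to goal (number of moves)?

Answer: Shortest path length: 1

Derivation:
BFS from (x=8, y=4) until reaching (x=8, y=3):
  Distance 0: (x=8, y=4)
  Distance 1: (x=8, y=3), (x=9, y=4), (x=8, y=5)  <- goal reached here
One shortest path (1 moves): (x=8, y=4) -> (x=8, y=3)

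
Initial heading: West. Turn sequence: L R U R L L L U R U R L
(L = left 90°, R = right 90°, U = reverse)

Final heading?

Answer: Final heading: North

Derivation:
Start: West
  L (left (90° counter-clockwise)) -> South
  R (right (90° clockwise)) -> West
  U (U-turn (180°)) -> East
  R (right (90° clockwise)) -> South
  L (left (90° counter-clockwise)) -> East
  L (left (90° counter-clockwise)) -> North
  L (left (90° counter-clockwise)) -> West
  U (U-turn (180°)) -> East
  R (right (90° clockwise)) -> South
  U (U-turn (180°)) -> North
  R (right (90° clockwise)) -> East
  L (left (90° counter-clockwise)) -> North
Final: North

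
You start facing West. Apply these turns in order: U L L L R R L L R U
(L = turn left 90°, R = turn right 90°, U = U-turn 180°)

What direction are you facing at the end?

Start: West
  U (U-turn (180°)) -> East
  L (left (90° counter-clockwise)) -> North
  L (left (90° counter-clockwise)) -> West
  L (left (90° counter-clockwise)) -> South
  R (right (90° clockwise)) -> West
  R (right (90° clockwise)) -> North
  L (left (90° counter-clockwise)) -> West
  L (left (90° counter-clockwise)) -> South
  R (right (90° clockwise)) -> West
  U (U-turn (180°)) -> East
Final: East

Answer: Final heading: East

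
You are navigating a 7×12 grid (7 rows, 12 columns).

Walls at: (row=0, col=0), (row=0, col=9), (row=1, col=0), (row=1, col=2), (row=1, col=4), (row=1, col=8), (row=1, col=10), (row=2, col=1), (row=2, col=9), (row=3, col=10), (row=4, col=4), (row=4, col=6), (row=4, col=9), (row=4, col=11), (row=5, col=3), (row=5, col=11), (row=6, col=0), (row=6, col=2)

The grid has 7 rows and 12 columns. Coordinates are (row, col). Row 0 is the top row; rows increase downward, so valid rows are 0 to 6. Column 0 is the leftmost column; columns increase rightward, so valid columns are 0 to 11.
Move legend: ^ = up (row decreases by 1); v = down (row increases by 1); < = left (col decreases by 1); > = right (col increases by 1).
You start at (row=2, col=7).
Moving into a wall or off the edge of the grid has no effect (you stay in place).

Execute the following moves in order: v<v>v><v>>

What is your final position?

Start: (row=2, col=7)
  v (down): (row=2, col=7) -> (row=3, col=7)
  < (left): (row=3, col=7) -> (row=3, col=6)
  v (down): blocked, stay at (row=3, col=6)
  > (right): (row=3, col=6) -> (row=3, col=7)
  v (down): (row=3, col=7) -> (row=4, col=7)
  > (right): (row=4, col=7) -> (row=4, col=8)
  < (left): (row=4, col=8) -> (row=4, col=7)
  v (down): (row=4, col=7) -> (row=5, col=7)
  > (right): (row=5, col=7) -> (row=5, col=8)
  > (right): (row=5, col=8) -> (row=5, col=9)
Final: (row=5, col=9)

Answer: Final position: (row=5, col=9)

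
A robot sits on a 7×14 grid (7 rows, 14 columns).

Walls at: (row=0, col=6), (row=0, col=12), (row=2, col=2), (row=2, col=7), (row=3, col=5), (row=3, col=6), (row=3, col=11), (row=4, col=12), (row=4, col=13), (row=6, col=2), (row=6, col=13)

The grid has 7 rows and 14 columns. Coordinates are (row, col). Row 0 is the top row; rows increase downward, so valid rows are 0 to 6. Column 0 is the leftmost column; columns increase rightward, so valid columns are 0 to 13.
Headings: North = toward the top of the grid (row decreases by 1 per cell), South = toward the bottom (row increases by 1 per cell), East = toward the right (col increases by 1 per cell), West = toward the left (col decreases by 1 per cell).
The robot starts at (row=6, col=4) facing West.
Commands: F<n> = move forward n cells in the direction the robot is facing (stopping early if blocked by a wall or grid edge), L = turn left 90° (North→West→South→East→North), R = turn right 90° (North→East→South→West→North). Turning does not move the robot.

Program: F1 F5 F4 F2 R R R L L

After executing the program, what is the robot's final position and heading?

Answer: Final position: (row=6, col=3), facing North

Derivation:
Start: (row=6, col=4), facing West
  F1: move forward 1, now at (row=6, col=3)
  F5: move forward 0/5 (blocked), now at (row=6, col=3)
  F4: move forward 0/4 (blocked), now at (row=6, col=3)
  F2: move forward 0/2 (blocked), now at (row=6, col=3)
  R: turn right, now facing North
  R: turn right, now facing East
  R: turn right, now facing South
  L: turn left, now facing East
  L: turn left, now facing North
Final: (row=6, col=3), facing North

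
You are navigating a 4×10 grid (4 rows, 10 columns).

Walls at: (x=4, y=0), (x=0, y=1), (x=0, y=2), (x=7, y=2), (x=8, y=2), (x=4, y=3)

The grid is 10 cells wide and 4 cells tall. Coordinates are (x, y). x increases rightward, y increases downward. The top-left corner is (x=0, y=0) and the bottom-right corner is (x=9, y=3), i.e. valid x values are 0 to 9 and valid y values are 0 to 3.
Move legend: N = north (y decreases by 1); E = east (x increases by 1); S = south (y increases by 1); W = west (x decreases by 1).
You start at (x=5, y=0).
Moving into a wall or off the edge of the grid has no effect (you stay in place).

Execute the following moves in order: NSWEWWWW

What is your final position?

Answer: Final position: (x=1, y=1)

Derivation:
Start: (x=5, y=0)
  N (north): blocked, stay at (x=5, y=0)
  S (south): (x=5, y=0) -> (x=5, y=1)
  W (west): (x=5, y=1) -> (x=4, y=1)
  E (east): (x=4, y=1) -> (x=5, y=1)
  W (west): (x=5, y=1) -> (x=4, y=1)
  W (west): (x=4, y=1) -> (x=3, y=1)
  W (west): (x=3, y=1) -> (x=2, y=1)
  W (west): (x=2, y=1) -> (x=1, y=1)
Final: (x=1, y=1)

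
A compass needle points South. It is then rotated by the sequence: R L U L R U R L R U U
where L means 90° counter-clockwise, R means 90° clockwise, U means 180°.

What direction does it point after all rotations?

Answer: Final heading: West

Derivation:
Start: South
  R (right (90° clockwise)) -> West
  L (left (90° counter-clockwise)) -> South
  U (U-turn (180°)) -> North
  L (left (90° counter-clockwise)) -> West
  R (right (90° clockwise)) -> North
  U (U-turn (180°)) -> South
  R (right (90° clockwise)) -> West
  L (left (90° counter-clockwise)) -> South
  R (right (90° clockwise)) -> West
  U (U-turn (180°)) -> East
  U (U-turn (180°)) -> West
Final: West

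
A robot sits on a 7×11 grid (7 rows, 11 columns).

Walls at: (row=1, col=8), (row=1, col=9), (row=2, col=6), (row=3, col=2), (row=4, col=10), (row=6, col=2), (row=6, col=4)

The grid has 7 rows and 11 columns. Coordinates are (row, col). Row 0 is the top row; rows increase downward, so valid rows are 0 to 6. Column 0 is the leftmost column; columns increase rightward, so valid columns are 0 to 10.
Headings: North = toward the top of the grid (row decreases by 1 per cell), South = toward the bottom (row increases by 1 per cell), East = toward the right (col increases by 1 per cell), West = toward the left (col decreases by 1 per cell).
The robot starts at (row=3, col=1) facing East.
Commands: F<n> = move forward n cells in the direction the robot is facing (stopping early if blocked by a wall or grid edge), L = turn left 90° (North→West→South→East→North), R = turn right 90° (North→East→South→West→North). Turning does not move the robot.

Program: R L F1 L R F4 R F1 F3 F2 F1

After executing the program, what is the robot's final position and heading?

Start: (row=3, col=1), facing East
  R: turn right, now facing South
  L: turn left, now facing East
  F1: move forward 0/1 (blocked), now at (row=3, col=1)
  L: turn left, now facing North
  R: turn right, now facing East
  F4: move forward 0/4 (blocked), now at (row=3, col=1)
  R: turn right, now facing South
  F1: move forward 1, now at (row=4, col=1)
  F3: move forward 2/3 (blocked), now at (row=6, col=1)
  F2: move forward 0/2 (blocked), now at (row=6, col=1)
  F1: move forward 0/1 (blocked), now at (row=6, col=1)
Final: (row=6, col=1), facing South

Answer: Final position: (row=6, col=1), facing South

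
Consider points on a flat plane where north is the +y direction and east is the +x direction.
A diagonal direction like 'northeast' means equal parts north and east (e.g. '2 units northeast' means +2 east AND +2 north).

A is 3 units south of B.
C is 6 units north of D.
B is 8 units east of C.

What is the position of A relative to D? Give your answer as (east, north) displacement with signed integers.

Answer: A is at (east=8, north=3) relative to D.

Derivation:
Place D at the origin (east=0, north=0).
  C is 6 units north of D: delta (east=+0, north=+6); C at (east=0, north=6).
  B is 8 units east of C: delta (east=+8, north=+0); B at (east=8, north=6).
  A is 3 units south of B: delta (east=+0, north=-3); A at (east=8, north=3).
Therefore A relative to D: (east=8, north=3).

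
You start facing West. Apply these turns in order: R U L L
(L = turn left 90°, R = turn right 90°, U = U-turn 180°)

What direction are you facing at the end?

Answer: Final heading: North

Derivation:
Start: West
  R (right (90° clockwise)) -> North
  U (U-turn (180°)) -> South
  L (left (90° counter-clockwise)) -> East
  L (left (90° counter-clockwise)) -> North
Final: North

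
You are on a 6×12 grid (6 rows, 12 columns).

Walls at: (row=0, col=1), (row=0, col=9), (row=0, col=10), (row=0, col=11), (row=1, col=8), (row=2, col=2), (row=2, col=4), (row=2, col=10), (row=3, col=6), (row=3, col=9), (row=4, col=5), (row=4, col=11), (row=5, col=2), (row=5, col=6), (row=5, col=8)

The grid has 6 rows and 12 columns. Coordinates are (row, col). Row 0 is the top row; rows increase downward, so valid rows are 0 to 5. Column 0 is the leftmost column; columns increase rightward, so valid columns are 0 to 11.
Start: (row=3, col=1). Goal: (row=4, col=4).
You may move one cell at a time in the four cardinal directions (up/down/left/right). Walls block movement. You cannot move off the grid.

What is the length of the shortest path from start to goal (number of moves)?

BFS from (row=3, col=1) until reaching (row=4, col=4):
  Distance 0: (row=3, col=1)
  Distance 1: (row=2, col=1), (row=3, col=0), (row=3, col=2), (row=4, col=1)
  Distance 2: (row=1, col=1), (row=2, col=0), (row=3, col=3), (row=4, col=0), (row=4, col=2), (row=5, col=1)
  Distance 3: (row=1, col=0), (row=1, col=2), (row=2, col=3), (row=3, col=4), (row=4, col=3), (row=5, col=0)
  Distance 4: (row=0, col=0), (row=0, col=2), (row=1, col=3), (row=3, col=5), (row=4, col=4), (row=5, col=3)  <- goal reached here
One shortest path (4 moves): (row=3, col=1) -> (row=3, col=2) -> (row=3, col=3) -> (row=3, col=4) -> (row=4, col=4)

Answer: Shortest path length: 4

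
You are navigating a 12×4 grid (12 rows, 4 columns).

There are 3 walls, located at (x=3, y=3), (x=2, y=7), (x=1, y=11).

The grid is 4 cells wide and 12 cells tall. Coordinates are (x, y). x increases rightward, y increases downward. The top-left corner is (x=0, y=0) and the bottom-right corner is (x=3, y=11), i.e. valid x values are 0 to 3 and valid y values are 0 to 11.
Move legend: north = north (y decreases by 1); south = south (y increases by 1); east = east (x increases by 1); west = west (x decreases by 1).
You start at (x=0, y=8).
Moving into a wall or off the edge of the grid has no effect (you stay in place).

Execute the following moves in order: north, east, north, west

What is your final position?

Answer: Final position: (x=0, y=6)

Derivation:
Start: (x=0, y=8)
  north (north): (x=0, y=8) -> (x=0, y=7)
  east (east): (x=0, y=7) -> (x=1, y=7)
  north (north): (x=1, y=7) -> (x=1, y=6)
  west (west): (x=1, y=6) -> (x=0, y=6)
Final: (x=0, y=6)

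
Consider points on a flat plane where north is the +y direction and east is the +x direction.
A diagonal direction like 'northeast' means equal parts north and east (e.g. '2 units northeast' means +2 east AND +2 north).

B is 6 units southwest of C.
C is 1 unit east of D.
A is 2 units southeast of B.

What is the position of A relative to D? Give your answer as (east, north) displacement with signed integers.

Place D at the origin (east=0, north=0).
  C is 1 unit east of D: delta (east=+1, north=+0); C at (east=1, north=0).
  B is 6 units southwest of C: delta (east=-6, north=-6); B at (east=-5, north=-6).
  A is 2 units southeast of B: delta (east=+2, north=-2); A at (east=-3, north=-8).
Therefore A relative to D: (east=-3, north=-8).

Answer: A is at (east=-3, north=-8) relative to D.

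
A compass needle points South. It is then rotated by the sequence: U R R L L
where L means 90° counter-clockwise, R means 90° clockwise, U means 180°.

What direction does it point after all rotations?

Answer: Final heading: North

Derivation:
Start: South
  U (U-turn (180°)) -> North
  R (right (90° clockwise)) -> East
  R (right (90° clockwise)) -> South
  L (left (90° counter-clockwise)) -> East
  L (left (90° counter-clockwise)) -> North
Final: North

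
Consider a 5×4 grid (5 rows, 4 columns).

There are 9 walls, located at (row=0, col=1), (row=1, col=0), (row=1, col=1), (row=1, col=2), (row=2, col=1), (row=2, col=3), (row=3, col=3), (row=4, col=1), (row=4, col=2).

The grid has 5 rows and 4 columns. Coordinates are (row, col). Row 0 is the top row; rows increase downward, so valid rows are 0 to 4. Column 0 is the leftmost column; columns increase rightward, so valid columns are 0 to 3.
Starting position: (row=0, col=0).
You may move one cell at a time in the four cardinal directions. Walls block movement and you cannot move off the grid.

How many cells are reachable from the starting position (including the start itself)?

Answer: Reachable cells: 1

Derivation:
BFS flood-fill from (row=0, col=0):
  Distance 0: (row=0, col=0)
Total reachable: 1 (grid has 11 open cells total)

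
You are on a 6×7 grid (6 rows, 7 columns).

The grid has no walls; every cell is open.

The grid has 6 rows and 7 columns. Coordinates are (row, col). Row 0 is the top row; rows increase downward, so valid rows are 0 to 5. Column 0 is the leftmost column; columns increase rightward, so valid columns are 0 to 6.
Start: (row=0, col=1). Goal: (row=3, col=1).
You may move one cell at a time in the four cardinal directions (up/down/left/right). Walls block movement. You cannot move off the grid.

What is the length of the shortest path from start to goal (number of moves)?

BFS from (row=0, col=1) until reaching (row=3, col=1):
  Distance 0: (row=0, col=1)
  Distance 1: (row=0, col=0), (row=0, col=2), (row=1, col=1)
  Distance 2: (row=0, col=3), (row=1, col=0), (row=1, col=2), (row=2, col=1)
  Distance 3: (row=0, col=4), (row=1, col=3), (row=2, col=0), (row=2, col=2), (row=3, col=1)  <- goal reached here
One shortest path (3 moves): (row=0, col=1) -> (row=1, col=1) -> (row=2, col=1) -> (row=3, col=1)

Answer: Shortest path length: 3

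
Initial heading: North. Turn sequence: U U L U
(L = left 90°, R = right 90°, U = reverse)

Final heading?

Start: North
  U (U-turn (180°)) -> South
  U (U-turn (180°)) -> North
  L (left (90° counter-clockwise)) -> West
  U (U-turn (180°)) -> East
Final: East

Answer: Final heading: East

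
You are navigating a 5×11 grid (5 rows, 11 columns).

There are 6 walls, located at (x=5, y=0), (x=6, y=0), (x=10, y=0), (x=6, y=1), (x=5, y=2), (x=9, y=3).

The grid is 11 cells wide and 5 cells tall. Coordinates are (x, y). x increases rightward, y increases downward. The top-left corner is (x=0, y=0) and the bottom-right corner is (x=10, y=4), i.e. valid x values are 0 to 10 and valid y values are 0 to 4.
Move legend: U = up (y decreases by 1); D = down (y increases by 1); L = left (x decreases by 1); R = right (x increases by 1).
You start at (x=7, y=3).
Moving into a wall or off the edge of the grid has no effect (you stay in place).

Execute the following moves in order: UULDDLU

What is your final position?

Start: (x=7, y=3)
  U (up): (x=7, y=3) -> (x=7, y=2)
  U (up): (x=7, y=2) -> (x=7, y=1)
  L (left): blocked, stay at (x=7, y=1)
  D (down): (x=7, y=1) -> (x=7, y=2)
  D (down): (x=7, y=2) -> (x=7, y=3)
  L (left): (x=7, y=3) -> (x=6, y=3)
  U (up): (x=6, y=3) -> (x=6, y=2)
Final: (x=6, y=2)

Answer: Final position: (x=6, y=2)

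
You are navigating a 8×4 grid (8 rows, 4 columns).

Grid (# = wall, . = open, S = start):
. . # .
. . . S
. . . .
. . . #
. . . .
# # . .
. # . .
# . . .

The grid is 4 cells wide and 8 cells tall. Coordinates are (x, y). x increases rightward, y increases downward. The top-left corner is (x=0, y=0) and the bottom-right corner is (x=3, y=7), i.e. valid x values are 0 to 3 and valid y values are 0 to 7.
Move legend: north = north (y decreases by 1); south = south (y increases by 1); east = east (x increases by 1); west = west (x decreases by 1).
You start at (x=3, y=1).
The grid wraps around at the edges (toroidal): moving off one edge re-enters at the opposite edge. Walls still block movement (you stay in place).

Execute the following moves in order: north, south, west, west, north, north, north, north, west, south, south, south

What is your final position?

Answer: Final position: (x=1, y=2)

Derivation:
Start: (x=3, y=1)
  north (north): (x=3, y=1) -> (x=3, y=0)
  south (south): (x=3, y=0) -> (x=3, y=1)
  west (west): (x=3, y=1) -> (x=2, y=1)
  west (west): (x=2, y=1) -> (x=1, y=1)
  north (north): (x=1, y=1) -> (x=1, y=0)
  north (north): (x=1, y=0) -> (x=1, y=7)
  north (north): blocked, stay at (x=1, y=7)
  north (north): blocked, stay at (x=1, y=7)
  west (west): blocked, stay at (x=1, y=7)
  south (south): (x=1, y=7) -> (x=1, y=0)
  south (south): (x=1, y=0) -> (x=1, y=1)
  south (south): (x=1, y=1) -> (x=1, y=2)
Final: (x=1, y=2)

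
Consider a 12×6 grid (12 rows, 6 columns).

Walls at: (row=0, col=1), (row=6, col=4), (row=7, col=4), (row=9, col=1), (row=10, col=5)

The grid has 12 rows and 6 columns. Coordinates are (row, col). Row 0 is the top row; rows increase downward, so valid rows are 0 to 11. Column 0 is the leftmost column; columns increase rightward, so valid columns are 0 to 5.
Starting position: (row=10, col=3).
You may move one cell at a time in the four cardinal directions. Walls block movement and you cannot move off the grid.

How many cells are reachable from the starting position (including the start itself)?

Answer: Reachable cells: 67

Derivation:
BFS flood-fill from (row=10, col=3):
  Distance 0: (row=10, col=3)
  Distance 1: (row=9, col=3), (row=10, col=2), (row=10, col=4), (row=11, col=3)
  Distance 2: (row=8, col=3), (row=9, col=2), (row=9, col=4), (row=10, col=1), (row=11, col=2), (row=11, col=4)
  Distance 3: (row=7, col=3), (row=8, col=2), (row=8, col=4), (row=9, col=5), (row=10, col=0), (row=11, col=1), (row=11, col=5)
  Distance 4: (row=6, col=3), (row=7, col=2), (row=8, col=1), (row=8, col=5), (row=9, col=0), (row=11, col=0)
  Distance 5: (row=5, col=3), (row=6, col=2), (row=7, col=1), (row=7, col=5), (row=8, col=0)
  Distance 6: (row=4, col=3), (row=5, col=2), (row=5, col=4), (row=6, col=1), (row=6, col=5), (row=7, col=0)
  Distance 7: (row=3, col=3), (row=4, col=2), (row=4, col=4), (row=5, col=1), (row=5, col=5), (row=6, col=0)
  Distance 8: (row=2, col=3), (row=3, col=2), (row=3, col=4), (row=4, col=1), (row=4, col=5), (row=5, col=0)
  Distance 9: (row=1, col=3), (row=2, col=2), (row=2, col=4), (row=3, col=1), (row=3, col=5), (row=4, col=0)
  Distance 10: (row=0, col=3), (row=1, col=2), (row=1, col=4), (row=2, col=1), (row=2, col=5), (row=3, col=0)
  Distance 11: (row=0, col=2), (row=0, col=4), (row=1, col=1), (row=1, col=5), (row=2, col=0)
  Distance 12: (row=0, col=5), (row=1, col=0)
  Distance 13: (row=0, col=0)
Total reachable: 67 (grid has 67 open cells total)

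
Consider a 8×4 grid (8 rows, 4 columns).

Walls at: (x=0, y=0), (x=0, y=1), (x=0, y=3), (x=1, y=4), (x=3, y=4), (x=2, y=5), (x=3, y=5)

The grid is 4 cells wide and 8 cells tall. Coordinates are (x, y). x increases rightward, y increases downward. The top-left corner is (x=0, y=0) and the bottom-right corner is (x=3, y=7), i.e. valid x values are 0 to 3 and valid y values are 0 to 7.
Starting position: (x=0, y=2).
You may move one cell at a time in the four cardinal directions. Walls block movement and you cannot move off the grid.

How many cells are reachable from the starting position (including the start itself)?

BFS flood-fill from (x=0, y=2):
  Distance 0: (x=0, y=2)
  Distance 1: (x=1, y=2)
  Distance 2: (x=1, y=1), (x=2, y=2), (x=1, y=3)
  Distance 3: (x=1, y=0), (x=2, y=1), (x=3, y=2), (x=2, y=3)
  Distance 4: (x=2, y=0), (x=3, y=1), (x=3, y=3), (x=2, y=4)
  Distance 5: (x=3, y=0)
Total reachable: 14 (grid has 25 open cells total)

Answer: Reachable cells: 14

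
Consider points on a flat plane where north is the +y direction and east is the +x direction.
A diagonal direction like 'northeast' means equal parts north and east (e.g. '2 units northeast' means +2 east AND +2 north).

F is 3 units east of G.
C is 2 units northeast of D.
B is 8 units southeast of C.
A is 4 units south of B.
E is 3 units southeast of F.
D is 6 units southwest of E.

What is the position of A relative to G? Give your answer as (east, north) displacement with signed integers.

Place G at the origin (east=0, north=0).
  F is 3 units east of G: delta (east=+3, north=+0); F at (east=3, north=0).
  E is 3 units southeast of F: delta (east=+3, north=-3); E at (east=6, north=-3).
  D is 6 units southwest of E: delta (east=-6, north=-6); D at (east=0, north=-9).
  C is 2 units northeast of D: delta (east=+2, north=+2); C at (east=2, north=-7).
  B is 8 units southeast of C: delta (east=+8, north=-8); B at (east=10, north=-15).
  A is 4 units south of B: delta (east=+0, north=-4); A at (east=10, north=-19).
Therefore A relative to G: (east=10, north=-19).

Answer: A is at (east=10, north=-19) relative to G.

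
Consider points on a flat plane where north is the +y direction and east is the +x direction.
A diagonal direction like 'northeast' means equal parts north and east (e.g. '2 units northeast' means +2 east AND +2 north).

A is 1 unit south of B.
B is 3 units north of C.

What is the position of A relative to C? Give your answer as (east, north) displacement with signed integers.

Answer: A is at (east=0, north=2) relative to C.

Derivation:
Place C at the origin (east=0, north=0).
  B is 3 units north of C: delta (east=+0, north=+3); B at (east=0, north=3).
  A is 1 unit south of B: delta (east=+0, north=-1); A at (east=0, north=2).
Therefore A relative to C: (east=0, north=2).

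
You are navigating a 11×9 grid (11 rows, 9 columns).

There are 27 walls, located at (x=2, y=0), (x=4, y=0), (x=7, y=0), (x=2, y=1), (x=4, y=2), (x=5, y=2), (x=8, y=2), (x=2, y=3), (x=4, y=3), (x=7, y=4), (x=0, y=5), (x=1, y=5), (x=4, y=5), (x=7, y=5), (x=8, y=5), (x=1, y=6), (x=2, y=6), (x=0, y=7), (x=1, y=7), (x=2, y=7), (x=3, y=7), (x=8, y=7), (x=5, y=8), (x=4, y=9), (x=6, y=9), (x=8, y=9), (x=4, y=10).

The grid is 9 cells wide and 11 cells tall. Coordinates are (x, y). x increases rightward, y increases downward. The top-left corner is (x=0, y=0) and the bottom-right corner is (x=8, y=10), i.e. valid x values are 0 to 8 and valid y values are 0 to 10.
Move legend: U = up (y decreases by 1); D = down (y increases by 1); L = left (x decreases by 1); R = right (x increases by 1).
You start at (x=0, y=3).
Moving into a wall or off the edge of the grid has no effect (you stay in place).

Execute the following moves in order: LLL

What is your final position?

Start: (x=0, y=3)
  [×3]L (left): blocked, stay at (x=0, y=3)
Final: (x=0, y=3)

Answer: Final position: (x=0, y=3)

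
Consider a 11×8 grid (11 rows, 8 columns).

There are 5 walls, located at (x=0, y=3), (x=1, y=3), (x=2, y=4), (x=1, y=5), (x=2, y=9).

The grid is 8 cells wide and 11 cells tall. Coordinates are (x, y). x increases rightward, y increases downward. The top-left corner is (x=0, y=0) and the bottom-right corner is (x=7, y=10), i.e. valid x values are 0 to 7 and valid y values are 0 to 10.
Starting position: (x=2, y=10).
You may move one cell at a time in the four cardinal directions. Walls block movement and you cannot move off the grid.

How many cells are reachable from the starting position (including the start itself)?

BFS flood-fill from (x=2, y=10):
  Distance 0: (x=2, y=10)
  Distance 1: (x=1, y=10), (x=3, y=10)
  Distance 2: (x=1, y=9), (x=3, y=9), (x=0, y=10), (x=4, y=10)
  Distance 3: (x=1, y=8), (x=3, y=8), (x=0, y=9), (x=4, y=9), (x=5, y=10)
  Distance 4: (x=1, y=7), (x=3, y=7), (x=0, y=8), (x=2, y=8), (x=4, y=8), (x=5, y=9), (x=6, y=10)
  Distance 5: (x=1, y=6), (x=3, y=6), (x=0, y=7), (x=2, y=7), (x=4, y=7), (x=5, y=8), (x=6, y=9), (x=7, y=10)
  Distance 6: (x=3, y=5), (x=0, y=6), (x=2, y=6), (x=4, y=6), (x=5, y=7), (x=6, y=8), (x=7, y=9)
  Distance 7: (x=3, y=4), (x=0, y=5), (x=2, y=5), (x=4, y=5), (x=5, y=6), (x=6, y=7), (x=7, y=8)
  Distance 8: (x=3, y=3), (x=0, y=4), (x=4, y=4), (x=5, y=5), (x=6, y=6), (x=7, y=7)
  Distance 9: (x=3, y=2), (x=2, y=3), (x=4, y=3), (x=1, y=4), (x=5, y=4), (x=6, y=5), (x=7, y=6)
  Distance 10: (x=3, y=1), (x=2, y=2), (x=4, y=2), (x=5, y=3), (x=6, y=4), (x=7, y=5)
  Distance 11: (x=3, y=0), (x=2, y=1), (x=4, y=1), (x=1, y=2), (x=5, y=2), (x=6, y=3), (x=7, y=4)
  Distance 12: (x=2, y=0), (x=4, y=0), (x=1, y=1), (x=5, y=1), (x=0, y=2), (x=6, y=2), (x=7, y=3)
  Distance 13: (x=1, y=0), (x=5, y=0), (x=0, y=1), (x=6, y=1), (x=7, y=2)
  Distance 14: (x=0, y=0), (x=6, y=0), (x=7, y=1)
  Distance 15: (x=7, y=0)
Total reachable: 83 (grid has 83 open cells total)

Answer: Reachable cells: 83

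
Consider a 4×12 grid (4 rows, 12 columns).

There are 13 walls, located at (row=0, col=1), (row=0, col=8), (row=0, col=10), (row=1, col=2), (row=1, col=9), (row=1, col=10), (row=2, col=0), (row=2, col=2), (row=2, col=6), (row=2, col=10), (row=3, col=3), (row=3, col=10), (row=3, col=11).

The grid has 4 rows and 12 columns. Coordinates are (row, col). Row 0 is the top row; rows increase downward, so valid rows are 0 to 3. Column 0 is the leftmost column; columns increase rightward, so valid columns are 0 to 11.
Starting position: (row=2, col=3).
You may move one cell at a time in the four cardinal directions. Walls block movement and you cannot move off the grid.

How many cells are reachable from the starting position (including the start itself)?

BFS flood-fill from (row=2, col=3):
  Distance 0: (row=2, col=3)
  Distance 1: (row=1, col=3), (row=2, col=4)
  Distance 2: (row=0, col=3), (row=1, col=4), (row=2, col=5), (row=3, col=4)
  Distance 3: (row=0, col=2), (row=0, col=4), (row=1, col=5), (row=3, col=5)
  Distance 4: (row=0, col=5), (row=1, col=6), (row=3, col=6)
  Distance 5: (row=0, col=6), (row=1, col=7), (row=3, col=7)
  Distance 6: (row=0, col=7), (row=1, col=8), (row=2, col=7), (row=3, col=8)
  Distance 7: (row=2, col=8), (row=3, col=9)
  Distance 8: (row=2, col=9)
Total reachable: 24 (grid has 35 open cells total)

Answer: Reachable cells: 24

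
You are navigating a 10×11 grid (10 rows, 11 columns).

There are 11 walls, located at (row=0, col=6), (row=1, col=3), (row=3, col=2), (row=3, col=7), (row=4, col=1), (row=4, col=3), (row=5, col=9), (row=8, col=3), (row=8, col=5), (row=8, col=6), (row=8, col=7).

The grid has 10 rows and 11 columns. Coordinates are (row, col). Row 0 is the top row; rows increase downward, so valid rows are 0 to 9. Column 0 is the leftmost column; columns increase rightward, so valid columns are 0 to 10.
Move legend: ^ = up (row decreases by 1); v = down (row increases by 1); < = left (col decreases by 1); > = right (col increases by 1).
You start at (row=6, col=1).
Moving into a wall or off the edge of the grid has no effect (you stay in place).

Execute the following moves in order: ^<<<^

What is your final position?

Start: (row=6, col=1)
  ^ (up): (row=6, col=1) -> (row=5, col=1)
  < (left): (row=5, col=1) -> (row=5, col=0)
  < (left): blocked, stay at (row=5, col=0)
  < (left): blocked, stay at (row=5, col=0)
  ^ (up): (row=5, col=0) -> (row=4, col=0)
Final: (row=4, col=0)

Answer: Final position: (row=4, col=0)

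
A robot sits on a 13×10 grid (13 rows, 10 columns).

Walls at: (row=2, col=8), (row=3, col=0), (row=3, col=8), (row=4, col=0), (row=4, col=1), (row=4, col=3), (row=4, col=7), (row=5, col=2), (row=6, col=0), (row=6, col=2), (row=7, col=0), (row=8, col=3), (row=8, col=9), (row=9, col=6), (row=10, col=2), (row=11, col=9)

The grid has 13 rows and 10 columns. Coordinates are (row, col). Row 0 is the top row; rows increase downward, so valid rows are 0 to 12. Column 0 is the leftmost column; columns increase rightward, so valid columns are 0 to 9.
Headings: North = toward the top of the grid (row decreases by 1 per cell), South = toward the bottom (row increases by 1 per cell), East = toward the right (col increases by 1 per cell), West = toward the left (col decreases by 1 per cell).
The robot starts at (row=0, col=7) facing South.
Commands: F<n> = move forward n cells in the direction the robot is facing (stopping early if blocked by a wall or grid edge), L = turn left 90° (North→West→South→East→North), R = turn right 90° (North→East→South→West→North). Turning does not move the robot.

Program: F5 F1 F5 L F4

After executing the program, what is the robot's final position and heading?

Start: (row=0, col=7), facing South
  F5: move forward 3/5 (blocked), now at (row=3, col=7)
  F1: move forward 0/1 (blocked), now at (row=3, col=7)
  F5: move forward 0/5 (blocked), now at (row=3, col=7)
  L: turn left, now facing East
  F4: move forward 0/4 (blocked), now at (row=3, col=7)
Final: (row=3, col=7), facing East

Answer: Final position: (row=3, col=7), facing East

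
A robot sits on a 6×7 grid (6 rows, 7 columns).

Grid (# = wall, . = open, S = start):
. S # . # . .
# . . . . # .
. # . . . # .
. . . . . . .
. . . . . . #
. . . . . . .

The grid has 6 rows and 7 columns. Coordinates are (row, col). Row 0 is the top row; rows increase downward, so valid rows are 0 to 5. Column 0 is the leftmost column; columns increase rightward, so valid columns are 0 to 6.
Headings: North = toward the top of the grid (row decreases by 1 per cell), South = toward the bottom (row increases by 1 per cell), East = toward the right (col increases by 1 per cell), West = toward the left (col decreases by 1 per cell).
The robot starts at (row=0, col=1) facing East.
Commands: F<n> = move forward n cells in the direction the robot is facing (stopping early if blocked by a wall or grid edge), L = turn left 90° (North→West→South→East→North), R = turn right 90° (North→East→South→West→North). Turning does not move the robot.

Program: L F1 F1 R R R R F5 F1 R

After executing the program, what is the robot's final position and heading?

Start: (row=0, col=1), facing East
  L: turn left, now facing North
  F1: move forward 0/1 (blocked), now at (row=0, col=1)
  F1: move forward 0/1 (blocked), now at (row=0, col=1)
  R: turn right, now facing East
  R: turn right, now facing South
  R: turn right, now facing West
  R: turn right, now facing North
  F5: move forward 0/5 (blocked), now at (row=0, col=1)
  F1: move forward 0/1 (blocked), now at (row=0, col=1)
  R: turn right, now facing East
Final: (row=0, col=1), facing East

Answer: Final position: (row=0, col=1), facing East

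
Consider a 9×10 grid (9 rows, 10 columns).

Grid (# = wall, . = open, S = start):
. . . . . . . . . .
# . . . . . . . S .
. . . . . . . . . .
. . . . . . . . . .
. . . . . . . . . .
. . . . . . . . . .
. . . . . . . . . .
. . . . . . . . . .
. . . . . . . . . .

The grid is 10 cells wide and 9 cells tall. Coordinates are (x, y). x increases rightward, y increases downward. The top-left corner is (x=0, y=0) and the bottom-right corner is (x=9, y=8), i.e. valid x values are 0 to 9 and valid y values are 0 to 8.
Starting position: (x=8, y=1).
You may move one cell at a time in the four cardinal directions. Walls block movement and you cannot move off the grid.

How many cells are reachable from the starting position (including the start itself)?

Answer: Reachable cells: 89

Derivation:
BFS flood-fill from (x=8, y=1):
  Distance 0: (x=8, y=1)
  Distance 1: (x=8, y=0), (x=7, y=1), (x=9, y=1), (x=8, y=2)
  Distance 2: (x=7, y=0), (x=9, y=0), (x=6, y=1), (x=7, y=2), (x=9, y=2), (x=8, y=3)
  Distance 3: (x=6, y=0), (x=5, y=1), (x=6, y=2), (x=7, y=3), (x=9, y=3), (x=8, y=4)
  Distance 4: (x=5, y=0), (x=4, y=1), (x=5, y=2), (x=6, y=3), (x=7, y=4), (x=9, y=4), (x=8, y=5)
  Distance 5: (x=4, y=0), (x=3, y=1), (x=4, y=2), (x=5, y=3), (x=6, y=4), (x=7, y=5), (x=9, y=5), (x=8, y=6)
  Distance 6: (x=3, y=0), (x=2, y=1), (x=3, y=2), (x=4, y=3), (x=5, y=4), (x=6, y=5), (x=7, y=6), (x=9, y=6), (x=8, y=7)
  Distance 7: (x=2, y=0), (x=1, y=1), (x=2, y=2), (x=3, y=3), (x=4, y=4), (x=5, y=5), (x=6, y=6), (x=7, y=7), (x=9, y=7), (x=8, y=8)
  Distance 8: (x=1, y=0), (x=1, y=2), (x=2, y=3), (x=3, y=4), (x=4, y=5), (x=5, y=6), (x=6, y=7), (x=7, y=8), (x=9, y=8)
  Distance 9: (x=0, y=0), (x=0, y=2), (x=1, y=3), (x=2, y=4), (x=3, y=5), (x=4, y=6), (x=5, y=7), (x=6, y=8)
  Distance 10: (x=0, y=3), (x=1, y=4), (x=2, y=5), (x=3, y=6), (x=4, y=7), (x=5, y=8)
  Distance 11: (x=0, y=4), (x=1, y=5), (x=2, y=6), (x=3, y=7), (x=4, y=8)
  Distance 12: (x=0, y=5), (x=1, y=6), (x=2, y=7), (x=3, y=8)
  Distance 13: (x=0, y=6), (x=1, y=7), (x=2, y=8)
  Distance 14: (x=0, y=7), (x=1, y=8)
  Distance 15: (x=0, y=8)
Total reachable: 89 (grid has 89 open cells total)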